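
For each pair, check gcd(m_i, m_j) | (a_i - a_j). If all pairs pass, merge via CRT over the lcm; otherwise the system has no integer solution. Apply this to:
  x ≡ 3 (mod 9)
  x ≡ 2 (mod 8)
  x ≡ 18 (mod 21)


Moduli 9, 8, 21 are not pairwise coprime, so CRT works modulo lcm(m_i) when all pairwise compatibility conditions hold.
Pairwise compatibility: gcd(m_i, m_j) must divide a_i - a_j for every pair.
Merge one congruence at a time:
  Start: x ≡ 3 (mod 9).
  Combine with x ≡ 2 (mod 8): gcd(9, 8) = 1; 2 - 3 = -1, which IS divisible by 1, so compatible.
    Write x = 3 + 9·t and substitute into x ≡ 2 (mod 8): 9·t ≡ 2 − 3 = -1 (mod 8).
    Reduce coefficients mod 8: 1·t ≡ 7 (mod 8).
    So t ≡ 7 (mod 8).
    Then x = 3 + 9·7 = 66, valid modulo lcm(9, 8) = 72: x ≡ 66 (mod 72).
  Combine with x ≡ 18 (mod 21): gcd(72, 21) = 3; 18 - 66 = -48, which IS divisible by 3, so compatible.
    Write x = 66 + 72·t and substitute into x ≡ 18 (mod 21): 72·t ≡ 18 − 66 = -48 (mod 21).
    Divide the congruence (and modulus) by g = 3: 24·t ≡ -16 (mod 7).
    Reduce coefficients mod 7: 3·t ≡ 5 (mod 7).
    The inverse of 3 mod 7 is 5 (since 3·5 = 15 = 2·7 + 1), so t ≡ 5·5 = 25 ≡ 4 (mod 7).
    Then x = 66 + 72·4 = 354, valid modulo lcm(72, 21) = 504: x ≡ 354 (mod 504).
Verify: 354 mod 9 = 3, 354 mod 8 = 2, 354 mod 21 = 18.

x ≡ 354 (mod 504).


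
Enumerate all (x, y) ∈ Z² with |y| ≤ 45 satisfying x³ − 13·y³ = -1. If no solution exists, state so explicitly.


The equation is x³ - 13y³ = -1. For fixed y, x³ = 13·y³ − 1, so a solution requires the RHS to be a perfect cube.
Strategy: iterate y from -45 to 45, compute RHS = 13·y³ − 1, and check whether it is a (positive or negative) perfect cube.
Check small values of y:
  y = 0: RHS = -1 = (-1)³ ⇒ x = -1 works.
  y = 1: RHS = 12 is not a perfect cube.
  y = -1: RHS = -14 is not a perfect cube.
  y = 2: RHS = 103 is not a perfect cube.
  y = -2: RHS = -105 is not a perfect cube.
  y = 3: RHS = 350 is not a perfect cube.
  y = -3: RHS = -352 is not a perfect cube.
Continuing the search up to |y| = 45 finds no further solutions beyond those listed.
Collected solutions: (-1, 0).

Solutions (with |y| ≤ 45): (-1, 0).


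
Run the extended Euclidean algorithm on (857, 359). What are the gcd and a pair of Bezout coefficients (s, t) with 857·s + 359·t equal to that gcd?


Euclidean algorithm on (857, 359) — divide until remainder is 0:
  857 = 2 · 359 + 139
  359 = 2 · 139 + 81
  139 = 1 · 81 + 58
  81 = 1 · 58 + 23
  58 = 2 · 23 + 12
  23 = 1 · 12 + 11
  12 = 1 · 11 + 1
  11 = 11 · 1 + 0
gcd(857, 359) = 1.
Track Bezout coefficients alongside the remainders: start with r₀ = 857 = a·1 + b·0 (s = 1, t = 0) and r₁ = 359 = a·0 + b·1 (s = 0, t = 1); each new remainder r_{k+1} = r_{k-1} − q_k·r_k inherits s_{k+1} = s_{k-1} − q_k·s_k, t_{k+1} = t_{k-1} − q_k·t_k, so r_k = a·s_k + b·t_k at every step:
  q = 2: r = 139, s = 1 − 2·0 = 1, t = 0 − 2·1 = -2  (check: 857·1 + 359·(-2) = 139)
  q = 2: r = 81, s = 0 − 2·1 = -2, t = 1 − 2·(-2) = 5  (check: 857·(-2) + 359·5 = 81)
  q = 1: r = 58, s = 1 − 1·(-2) = 3, t = -2 − 1·5 = -7  (check: 857·3 + 359·(-7) = 58)
  q = 1: r = 23, s = -2 − 1·3 = -5, t = 5 − 1·(-7) = 12  (check: 857·(-5) + 359·12 = 23)
  q = 2: r = 12, s = 3 − 2·(-5) = 13, t = -7 − 2·12 = -31  (check: 857·13 + 359·(-31) = 12)
  q = 1: r = 11, s = -5 − 1·13 = -18, t = 12 − 1·(-31) = 43  (check: 857·(-18) + 359·43 = 11)
  q = 1: r = 1, s = 13 − 1·(-18) = 31, t = -31 − 1·43 = -74  (check: 857·31 + 359·(-74) = 1)
The row with r = 1 (the gcd) gives the Bezout coefficients s = 31, t = -74.
Result: 857 · (31) + 359 · (-74) = 1.

gcd(857, 359) = 1; s = 31, t = -74 (check: 857·31 + 359·(-74) = 1).


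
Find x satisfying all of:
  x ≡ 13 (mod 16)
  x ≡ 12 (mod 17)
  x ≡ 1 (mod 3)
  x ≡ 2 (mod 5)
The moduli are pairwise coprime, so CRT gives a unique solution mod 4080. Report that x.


Product of moduli M = 16 · 17 · 3 · 5 = 4080.
Merge one congruence at a time:
  Start: x ≡ 13 (mod 16).
  Combine with x ≡ 12 (mod 17); new modulus lcm = 272.
    Write x = 13 + 16·t and substitute into x ≡ 12 (mod 17): 16·t ≡ 12 − 13 = -1 (mod 17).
    Reduce coefficients mod 17: 16·t ≡ 16 (mod 17).
    The inverse of 16 mod 17 is 16 (since 16·16 = 256 = 15·17 + 1), so t ≡ 16·16 = 256 ≡ 1 (mod 17).
    Then x = 13 + 16·1 = 29, valid modulo lcm(16, 17) = 272: x ≡ 29 (mod 272).
  Combine with x ≡ 1 (mod 3); new modulus lcm = 816.
    Write x = 29 + 272·t and substitute into x ≡ 1 (mod 3): 272·t ≡ 1 − 29 = -28 (mod 3).
    Reduce coefficients mod 3: 2·t ≡ 2 (mod 3).
    The inverse of 2 mod 3 is 2 (since 2·2 = 4 = 1·3 + 1), so t ≡ 2·2 = 4 ≡ 1 (mod 3).
    Then x = 29 + 272·1 = 301, valid modulo lcm(272, 3) = 816: x ≡ 301 (mod 816).
  Combine with x ≡ 2 (mod 5); new modulus lcm = 4080.
    Write x = 301 + 816·t and substitute into x ≡ 2 (mod 5): 816·t ≡ 2 − 301 = -299 (mod 5).
    Reduce coefficients mod 5: 1·t ≡ 1 (mod 5).
    So t ≡ 1 (mod 5).
    Then x = 301 + 816·1 = 1117, valid modulo lcm(816, 5) = 4080: x ≡ 1117 (mod 4080).
Verify against each original: 1117 mod 16 = 13, 1117 mod 17 = 12, 1117 mod 3 = 1, 1117 mod 5 = 2.

x ≡ 1117 (mod 4080).


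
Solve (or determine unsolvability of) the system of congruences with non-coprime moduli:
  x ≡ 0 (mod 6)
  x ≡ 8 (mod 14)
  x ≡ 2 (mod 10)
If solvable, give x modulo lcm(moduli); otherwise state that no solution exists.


Moduli 6, 14, 10 are not pairwise coprime, so CRT works modulo lcm(m_i) when all pairwise compatibility conditions hold.
Pairwise compatibility: gcd(m_i, m_j) must divide a_i - a_j for every pair.
Merge one congruence at a time:
  Start: x ≡ 0 (mod 6).
  Combine with x ≡ 8 (mod 14): gcd(6, 14) = 2; 8 - 0 = 8, which IS divisible by 2, so compatible.
    Write x = 0 + 6·t and substitute into x ≡ 8 (mod 14): 6·t ≡ 8 − 0 = 8 (mod 14).
    Divide the congruence (and modulus) by g = 2: 3·t ≡ 4 (mod 7).
    The inverse of 3 mod 7 is 5 (since 3·5 = 15 = 2·7 + 1), so t ≡ 5·4 = 20 ≡ 6 (mod 7).
    Then x = 0 + 6·6 = 36, valid modulo lcm(6, 14) = 42: x ≡ 36 (mod 42).
  Combine with x ≡ 2 (mod 10): gcd(42, 10) = 2; 2 - 36 = -34, which IS divisible by 2, so compatible.
    Write x = 36 + 42·t and substitute into x ≡ 2 (mod 10): 42·t ≡ 2 − 36 = -34 (mod 10).
    Divide the congruence (and modulus) by g = 2: 21·t ≡ -17 (mod 5).
    Reduce coefficients mod 5: 1·t ≡ 3 (mod 5).
    So t ≡ 3 (mod 5).
    Then x = 36 + 42·3 = 162, valid modulo lcm(42, 10) = 210: x ≡ 162 (mod 210).
Verify: 162 mod 6 = 0, 162 mod 14 = 8, 162 mod 10 = 2.

x ≡ 162 (mod 210).


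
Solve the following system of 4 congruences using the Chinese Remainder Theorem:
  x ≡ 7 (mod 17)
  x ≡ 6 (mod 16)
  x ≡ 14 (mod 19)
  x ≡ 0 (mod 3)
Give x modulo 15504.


Product of moduli M = 17 · 16 · 19 · 3 = 15504.
Merge one congruence at a time:
  Start: x ≡ 7 (mod 17).
  Combine with x ≡ 6 (mod 16); new modulus lcm = 272.
    Write x = 7 + 17·t and substitute into x ≡ 6 (mod 16): 17·t ≡ 6 − 7 = -1 (mod 16).
    Reduce coefficients mod 16: 1·t ≡ 15 (mod 16).
    So t ≡ 15 (mod 16).
    Then x = 7 + 17·15 = 262, valid modulo lcm(17, 16) = 272: x ≡ 262 (mod 272).
  Combine with x ≡ 14 (mod 19); new modulus lcm = 5168.
    Write x = 262 + 272·t and substitute into x ≡ 14 (mod 19): 272·t ≡ 14 − 262 = -248 (mod 19).
    Reduce coefficients mod 19: 6·t ≡ 18 (mod 19).
    The inverse of 6 mod 19 is 16 (since 6·16 = 96 = 5·19 + 1), so t ≡ 16·18 = 288 ≡ 3 (mod 19).
    Then x = 262 + 272·3 = 1078, valid modulo lcm(272, 19) = 5168: x ≡ 1078 (mod 5168).
  Combine with x ≡ 0 (mod 3); new modulus lcm = 15504.
    Write x = 1078 + 5168·t and substitute into x ≡ 0 (mod 3): 5168·t ≡ 0 − 1078 = -1078 (mod 3).
    Reduce coefficients mod 3: 2·t ≡ 2 (mod 3).
    The inverse of 2 mod 3 is 2 (since 2·2 = 4 = 1·3 + 1), so t ≡ 2·2 = 4 ≡ 1 (mod 3).
    Then x = 1078 + 5168·1 = 6246, valid modulo lcm(5168, 3) = 15504: x ≡ 6246 (mod 15504).
Verify against each original: 6246 mod 17 = 7, 6246 mod 16 = 6, 6246 mod 19 = 14, 6246 mod 3 = 0.

x ≡ 6246 (mod 15504).


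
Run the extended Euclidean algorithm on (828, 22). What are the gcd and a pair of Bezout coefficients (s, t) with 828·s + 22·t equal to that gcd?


Euclidean algorithm on (828, 22) — divide until remainder is 0:
  828 = 37 · 22 + 14
  22 = 1 · 14 + 8
  14 = 1 · 8 + 6
  8 = 1 · 6 + 2
  6 = 3 · 2 + 0
gcd(828, 22) = 2.
Track Bezout coefficients alongside the remainders: start with r₀ = 828 = a·1 + b·0 (s = 1, t = 0) and r₁ = 22 = a·0 + b·1 (s = 0, t = 1); each new remainder r_{k+1} = r_{k-1} − q_k·r_k inherits s_{k+1} = s_{k-1} − q_k·s_k, t_{k+1} = t_{k-1} − q_k·t_k, so r_k = a·s_k + b·t_k at every step:
  q = 37: r = 14, s = 1 − 37·0 = 1, t = 0 − 37·1 = -37  (check: 828·1 + 22·(-37) = 14)
  q = 1: r = 8, s = 0 − 1·1 = -1, t = 1 − 1·(-37) = 38  (check: 828·(-1) + 22·38 = 8)
  q = 1: r = 6, s = 1 − 1·(-1) = 2, t = -37 − 1·38 = -75  (check: 828·2 + 22·(-75) = 6)
  q = 1: r = 2, s = -1 − 1·2 = -3, t = 38 − 1·(-75) = 113  (check: 828·(-3) + 22·113 = 2)
The row with r = 2 (the gcd) gives the Bezout coefficients s = -3, t = 113.
Result: 828 · (-3) + 22 · (113) = 2.

gcd(828, 22) = 2; s = -3, t = 113 (check: 828·(-3) + 22·113 = 2).


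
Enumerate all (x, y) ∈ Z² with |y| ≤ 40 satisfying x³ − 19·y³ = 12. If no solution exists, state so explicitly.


The equation is x³ - 19y³ = 12. For fixed y, x³ = 19·y³ + 12, so a solution requires the RHS to be a perfect cube.
Strategy: iterate y from -40 to 40, compute RHS = 19·y³ + 12, and check whether it is a (positive or negative) perfect cube.
Check small values of y:
  y = 0: RHS = 12 is not a perfect cube.
  y = 1: RHS = 31 is not a perfect cube.
  y = -1: RHS = -7 is not a perfect cube.
  y = 2: RHS = 164 is not a perfect cube.
  y = -2: RHS = -140 is not a perfect cube.
  y = 3: RHS = 525 is not a perfect cube.
  y = -3: RHS = -501 is not a perfect cube.
Continuing the search up to |y| = 40 finds no solutions either.
No (x, y) in the scanned range satisfies the equation.

No integer solutions with |y| ≤ 40.


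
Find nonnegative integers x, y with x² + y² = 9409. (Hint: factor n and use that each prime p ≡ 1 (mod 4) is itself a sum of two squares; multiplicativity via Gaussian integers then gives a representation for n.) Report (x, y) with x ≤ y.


Step 1: Factor n = 9409 = 97^2.
Step 2: Check the mod-4 condition on each prime factor: 97 ≡ 1 (mod 4), exponent 2.
All primes ≡ 3 (mod 4) appear to even exponent (or don't appear), so by the two-squares theorem n IS expressible as a sum of two squares.
Step 3: Build a representation. Here n = 97 · 97 is a product of primes ≡ 1 (mod 4). Each prime p ≡ 1 (mod 4) is itself a sum of two squares; find a² by testing p − a² for a perfect square:
  97: 97 − 1² = 96, 97 − 2² = 93, 97 − 3² = 88, 97 − 4² = 81 = 9² ⇒ 97 = 4² + 9².
  Combine using the Brahmagupta–Fibonacci identity (a² + b²)(c² + d²) = (ac − bd)² + (ad + bc)² = (ac + bd)² + (ad − bc)²:
  97 · 97 = 9409: from (4² + 9²)(4² + 9²), take (4·4 − 9·9, 4·9 + 9·4) = (16 − 81, 36 + 36) = (-65, 72); dropping signs (only squares matter) gives (65, 72); check 65² + 72² = 4225 + 5184 = 9409 ✓.
Step 4: Order so x ≤ y and verify: 65² + 72² = 4225 + 5184 = 9409 = n. ✓

n = 9409 = 65² + 72² (one valid representation with x ≤ y).


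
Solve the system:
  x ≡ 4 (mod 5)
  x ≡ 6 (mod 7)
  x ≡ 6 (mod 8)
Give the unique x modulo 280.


Moduli 5, 7, 8 are pairwise coprime; by CRT there is a unique solution modulo M = 5 · 7 · 8 = 280.
Solve pairwise, accumulating the modulus:
  Start with x ≡ 4 (mod 5).
  Combine with x ≡ 6 (mod 7): since gcd(5, 7) = 1, we get a unique residue mod 35.
    Write x = 4 + 5·t and substitute into x ≡ 6 (mod 7): 5·t ≡ 6 − 4 = 2 (mod 7).
    The inverse of 5 mod 7 is 3 (since 5·3 = 15 = 2·7 + 1), so t ≡ 3·2 = 6 ≡ 6 (mod 7).
    Then x = 4 + 5·6 = 34, valid modulo lcm(5, 7) = 35: x ≡ 34 (mod 35).
  Combine with x ≡ 6 (mod 8): since gcd(35, 8) = 1, we get a unique residue mod 280.
    Write x = 34 + 35·t and substitute into x ≡ 6 (mod 8): 35·t ≡ 6 − 34 = -28 (mod 8).
    Reduce coefficients mod 8: 3·t ≡ 4 (mod 8).
    The inverse of 3 mod 8 is 3 (since 3·3 = 9 = 1·8 + 1), so t ≡ 3·4 = 12 ≡ 4 (mod 8).
    Then x = 34 + 35·4 = 174, valid modulo lcm(35, 8) = 280: x ≡ 174 (mod 280).
Verify: 174 mod 5 = 4 ✓, 174 mod 7 = 6 ✓, 174 mod 8 = 6 ✓.

x ≡ 174 (mod 280).


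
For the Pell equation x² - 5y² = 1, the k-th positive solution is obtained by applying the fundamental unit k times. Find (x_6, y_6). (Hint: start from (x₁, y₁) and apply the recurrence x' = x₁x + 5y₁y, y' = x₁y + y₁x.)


Step 1: Find the fundamental solution (x₁, y₁) of x² - 5y² = 1.
  Expand √5 as a continued fraction. a₀ = ⌊√5⌋ = 2; iterate m_{k+1} = d_k·a_k − m_k, d_{k+1} = (5 − m_{k+1}²)/d_k, a_{k+1} = ⌊(a₀ + m_{k+1})/d_{k+1}⌋ (starting m₀ = 0, d₀ = 1), with convergents p_k = a_k·p_{k-1} + p_{k-2}, q_k = a_k·q_{k-1} + q_{k-2} (p₋₁ = 1, q₋₁ = 0):
  k = 0: a₀ = 2; p₀/q₀ = 2/1; p₀² − 5·q₀² = 4 − 5 = -1.
  k = 1: m = 2, d = 1, a = ⌊(2 + 2)/1⌋ = 4; p/q = (4·2 + 1)/(4·1 + 0) = 9/4; p² − 5·q² = 81 − 80 = 1.
  The first convergent with p² − 5·q² = 1 gives the fundamental solution (x₁, y₁) = (9, 4).
Step 2: Apply the recurrence (x_{n+1}, y_{n+1}) = (x₁x_n + 5y₁y_n, x₁y_n + y₁x_n) repeatedly.
  From (x_1, y_1) = (9, 4): x_2 = 9·9 + 5·4·4 = 161; y_2 = 9·4 + 4·9 = 72.
  From (x_2, y_2) = (161, 72): x_3 = 9·161 + 5·4·72 = 2889; y_3 = 9·72 + 4·161 = 1292.
  From (x_3, y_3) = (2889, 1292): x_4 = 9·2889 + 5·4·1292 = 51841; y_4 = 9·1292 + 4·2889 = 23184.
  From (x_4, y_4) = (51841, 23184): x_5 = 9·51841 + 5·4·23184 = 930249; y_5 = 9·23184 + 4·51841 = 416020.
  From (x_5, y_5) = (930249, 416020): x_6 = 9·930249 + 5·4·416020 = 16692641; y_6 = 9·416020 + 4·930249 = 7465176.
Step 3: Verify x_6² - 5·y_6² = 278644263554881 - 278644263554880 = 1 (should be 1). ✓

(x_1, y_1) = (9, 4); (x_6, y_6) = (16692641, 7465176).


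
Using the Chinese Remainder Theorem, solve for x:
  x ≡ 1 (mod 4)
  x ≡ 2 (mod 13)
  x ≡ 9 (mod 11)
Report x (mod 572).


Moduli 4, 13, 11 are pairwise coprime; by CRT there is a unique solution modulo M = 4 · 13 · 11 = 572.
Solve pairwise, accumulating the modulus:
  Start with x ≡ 1 (mod 4).
  Combine with x ≡ 2 (mod 13): since gcd(4, 13) = 1, we get a unique residue mod 52.
    Write x = 1 + 4·t and substitute into x ≡ 2 (mod 13): 4·t ≡ 2 − 1 = 1 (mod 13).
    The inverse of 4 mod 13 is 10 (since 4·10 = 40 = 3·13 + 1), so t ≡ 10·1 = 10 ≡ 10 (mod 13).
    Then x = 1 + 4·10 = 41, valid modulo lcm(4, 13) = 52: x ≡ 41 (mod 52).
  Combine with x ≡ 9 (mod 11): since gcd(52, 11) = 1, we get a unique residue mod 572.
    Write x = 41 + 52·t and substitute into x ≡ 9 (mod 11): 52·t ≡ 9 − 41 = -32 (mod 11).
    Reduce coefficients mod 11: 8·t ≡ 1 (mod 11).
    The inverse of 8 mod 11 is 7 (since 8·7 = 56 = 5·11 + 1), so t ≡ 7·1 = 7 ≡ 7 (mod 11).
    Then x = 41 + 52·7 = 405, valid modulo lcm(52, 11) = 572: x ≡ 405 (mod 572).
Verify: 405 mod 4 = 1 ✓, 405 mod 13 = 2 ✓, 405 mod 11 = 9 ✓.

x ≡ 405 (mod 572).


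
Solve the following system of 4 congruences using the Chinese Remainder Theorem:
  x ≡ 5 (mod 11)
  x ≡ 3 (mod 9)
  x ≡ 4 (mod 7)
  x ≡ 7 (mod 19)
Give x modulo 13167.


Product of moduli M = 11 · 9 · 7 · 19 = 13167.
Merge one congruence at a time:
  Start: x ≡ 5 (mod 11).
  Combine with x ≡ 3 (mod 9); new modulus lcm = 99.
    Write x = 5 + 11·t and substitute into x ≡ 3 (mod 9): 11·t ≡ 3 − 5 = -2 (mod 9).
    Reduce coefficients mod 9: 2·t ≡ 7 (mod 9).
    The inverse of 2 mod 9 is 5 (since 2·5 = 10 = 1·9 + 1), so t ≡ 5·7 = 35 ≡ 8 (mod 9).
    Then x = 5 + 11·8 = 93, valid modulo lcm(11, 9) = 99: x ≡ 93 (mod 99).
  Combine with x ≡ 4 (mod 7); new modulus lcm = 693.
    Write x = 93 + 99·t and substitute into x ≡ 4 (mod 7): 99·t ≡ 4 − 93 = -89 (mod 7).
    Reduce coefficients mod 7: 1·t ≡ 2 (mod 7).
    So t ≡ 2 (mod 7).
    Then x = 93 + 99·2 = 291, valid modulo lcm(99, 7) = 693: x ≡ 291 (mod 693).
  Combine with x ≡ 7 (mod 19); new modulus lcm = 13167.
    Write x = 291 + 693·t and substitute into x ≡ 7 (mod 19): 693·t ≡ 7 − 291 = -284 (mod 19).
    Reduce coefficients mod 19: 9·t ≡ 1 (mod 19).
    The inverse of 9 mod 19 is 17 (since 9·17 = 153 = 8·19 + 1), so t ≡ 17·1 = 17 ≡ 17 (mod 19).
    Then x = 291 + 693·17 = 12072, valid modulo lcm(693, 19) = 13167: x ≡ 12072 (mod 13167).
Verify against each original: 12072 mod 11 = 5, 12072 mod 9 = 3, 12072 mod 7 = 4, 12072 mod 19 = 7.

x ≡ 12072 (mod 13167).


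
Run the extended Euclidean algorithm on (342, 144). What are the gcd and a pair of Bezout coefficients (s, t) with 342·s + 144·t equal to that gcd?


Euclidean algorithm on (342, 144) — divide until remainder is 0:
  342 = 2 · 144 + 54
  144 = 2 · 54 + 36
  54 = 1 · 36 + 18
  36 = 2 · 18 + 0
gcd(342, 144) = 18.
Track Bezout coefficients alongside the remainders: start with r₀ = 342 = a·1 + b·0 (s = 1, t = 0) and r₁ = 144 = a·0 + b·1 (s = 0, t = 1); each new remainder r_{k+1} = r_{k-1} − q_k·r_k inherits s_{k+1} = s_{k-1} − q_k·s_k, t_{k+1} = t_{k-1} − q_k·t_k, so r_k = a·s_k + b·t_k at every step:
  q = 2: r = 54, s = 1 − 2·0 = 1, t = 0 − 2·1 = -2  (check: 342·1 + 144·(-2) = 54)
  q = 2: r = 36, s = 0 − 2·1 = -2, t = 1 − 2·(-2) = 5  (check: 342·(-2) + 144·5 = 36)
  q = 1: r = 18, s = 1 − 1·(-2) = 3, t = -2 − 1·5 = -7  (check: 342·3 + 144·(-7) = 18)
The row with r = 18 (the gcd) gives the Bezout coefficients s = 3, t = -7.
Result: 342 · (3) + 144 · (-7) = 18.

gcd(342, 144) = 18; s = 3, t = -7 (check: 342·3 + 144·(-7) = 18).


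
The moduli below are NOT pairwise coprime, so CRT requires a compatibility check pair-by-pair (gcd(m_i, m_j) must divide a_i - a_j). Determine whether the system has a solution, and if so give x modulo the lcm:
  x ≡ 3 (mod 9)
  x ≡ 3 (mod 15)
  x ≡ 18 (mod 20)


Moduli 9, 15, 20 are not pairwise coprime, so CRT works modulo lcm(m_i) when all pairwise compatibility conditions hold.
Pairwise compatibility: gcd(m_i, m_j) must divide a_i - a_j for every pair.
Merge one congruence at a time:
  Start: x ≡ 3 (mod 9).
  Combine with x ≡ 3 (mod 15): gcd(9, 15) = 3; 3 - 3 = 0, which IS divisible by 3, so compatible.
    Write x = 3 + 9·t and substitute into x ≡ 3 (mod 15): 9·t ≡ 3 − 3 = 0 (mod 15).
    Divide the congruence (and modulus) by g = 3: 3·t ≡ 0 (mod 5).
    The inverse of 3 mod 5 is 2 (since 3·2 = 6 = 1·5 + 1), so t ≡ 2·0 = 0 ≡ 0 (mod 5).
    Then x = 3 + 9·0 = 3, valid modulo lcm(9, 15) = 45: x ≡ 3 (mod 45).
  Combine with x ≡ 18 (mod 20): gcd(45, 20) = 5; 18 - 3 = 15, which IS divisible by 5, so compatible.
    Write x = 3 + 45·t and substitute into x ≡ 18 (mod 20): 45·t ≡ 18 − 3 = 15 (mod 20).
    Divide the congruence (and modulus) by g = 5: 9·t ≡ 3 (mod 4).
    Reduce coefficients mod 4: 1·t ≡ 3 (mod 4).
    So t ≡ 3 (mod 4).
    Then x = 3 + 45·3 = 138, valid modulo lcm(45, 20) = 180: x ≡ 138 (mod 180).
Verify: 138 mod 9 = 3, 138 mod 15 = 3, 138 mod 20 = 18.

x ≡ 138 (mod 180).


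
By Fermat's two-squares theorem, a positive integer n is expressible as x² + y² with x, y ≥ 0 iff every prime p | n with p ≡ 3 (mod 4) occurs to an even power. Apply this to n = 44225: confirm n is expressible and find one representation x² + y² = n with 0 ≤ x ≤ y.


Step 1: Factor n = 44225 = 5^2 · 29 · 61.
Step 2: Check the mod-4 condition on each prime factor: 5 ≡ 1 (mod 4), exponent 2; 29 ≡ 1 (mod 4), exponent 1; 61 ≡ 1 (mod 4), exponent 1.
All primes ≡ 3 (mod 4) appear to even exponent (or don't appear), so by the two-squares theorem n IS expressible as a sum of two squares.
Step 3: Build a representation. Group n = k² · m with k = 5 and m = 29 · 61 = 1769 (a product of primes ≡ 1 (mod 4)); a representation of m scales to one of n via (k·x)² + (k·y)² = k²(x² + y²). Each prime p ≡ 1 (mod 4) is itself a sum of two squares; find a² by testing p − a² for a perfect square:
  29: 29 − 1² = 28, 29 − 2² = 25 = 5² ⇒ 29 = 2² + 5².
  61: 61 − 1² = 60, 61 − 2² = 57, 61 − 3² = 52, 61 − 4² = 45, 61 − 5² = 36 = 6² ⇒ 61 = 5² + 6².
  Combine using the Brahmagupta–Fibonacci identity (a² + b²)(c² + d²) = (ac − bd)² + (ad + bc)² = (ac + bd)² + (ad − bc)²:
  29 · 61 = 1769: from (2² + 5²)(5² + 6²), take (2·5 − 5·6, 2·6 + 5·5) = (10 − 30, 12 + 25) = (-20, 37); dropping signs (only squares matter) gives (20, 37); check 20² + 37² = 400 + 1369 = 1769 ✓.
  Scale by k = 5: (5·20, 5·37) = (100, 185).
Step 4: Order so x ≤ y and verify: 100² + 185² = 10000 + 34225 = 44225 = n. ✓

n = 44225 = 100² + 185² (one valid representation with x ≤ y).


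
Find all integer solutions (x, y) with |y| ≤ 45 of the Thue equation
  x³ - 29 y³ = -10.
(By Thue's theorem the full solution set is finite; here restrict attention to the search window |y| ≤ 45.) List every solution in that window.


The equation is x³ - 29y³ = -10. For fixed y, x³ = 29·y³ − 10, so a solution requires the RHS to be a perfect cube.
Strategy: iterate y from -45 to 45, compute RHS = 29·y³ − 10, and check whether it is a (positive or negative) perfect cube.
Check small values of y:
  y = 0: RHS = -10 is not a perfect cube.
  y = 1: RHS = 19 is not a perfect cube.
  y = -1: RHS = -39 is not a perfect cube.
  y = 2: RHS = 222 is not a perfect cube.
  y = -2: RHS = -242 is not a perfect cube.
  y = 3: RHS = 773 is not a perfect cube.
  y = -3: RHS = -793 is not a perfect cube.
Continuing the search up to |y| = 45 finds no solutions either.
No (x, y) in the scanned range satisfies the equation.

No integer solutions with |y| ≤ 45.


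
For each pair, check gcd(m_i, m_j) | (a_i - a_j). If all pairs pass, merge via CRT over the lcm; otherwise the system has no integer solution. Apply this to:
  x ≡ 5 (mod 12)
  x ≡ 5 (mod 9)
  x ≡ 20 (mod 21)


Moduli 12, 9, 21 are not pairwise coprime, so CRT works modulo lcm(m_i) when all pairwise compatibility conditions hold.
Pairwise compatibility: gcd(m_i, m_j) must divide a_i - a_j for every pair.
Merge one congruence at a time:
  Start: x ≡ 5 (mod 12).
  Combine with x ≡ 5 (mod 9): gcd(12, 9) = 3; 5 - 5 = 0, which IS divisible by 3, so compatible.
    Write x = 5 + 12·t and substitute into x ≡ 5 (mod 9): 12·t ≡ 5 − 5 = 0 (mod 9).
    Divide the congruence (and modulus) by g = 3: 4·t ≡ 0 (mod 3).
    Reduce coefficients mod 3: 1·t ≡ 0 (mod 3).
    So t ≡ 0 (mod 3).
    Then x = 5 + 12·0 = 5, valid modulo lcm(12, 9) = 36: x ≡ 5 (mod 36).
  Combine with x ≡ 20 (mod 21): gcd(36, 21) = 3; 20 - 5 = 15, which IS divisible by 3, so compatible.
    Write x = 5 + 36·t and substitute into x ≡ 20 (mod 21): 36·t ≡ 20 − 5 = 15 (mod 21).
    Divide the congruence (and modulus) by g = 3: 12·t ≡ 5 (mod 7).
    Reduce coefficients mod 7: 5·t ≡ 5 (mod 7).
    The inverse of 5 mod 7 is 3 (since 5·3 = 15 = 2·7 + 1), so t ≡ 3·5 = 15 ≡ 1 (mod 7).
    Then x = 5 + 36·1 = 41, valid modulo lcm(36, 21) = 252: x ≡ 41 (mod 252).
Verify: 41 mod 12 = 5, 41 mod 9 = 5, 41 mod 21 = 20.

x ≡ 41 (mod 252).


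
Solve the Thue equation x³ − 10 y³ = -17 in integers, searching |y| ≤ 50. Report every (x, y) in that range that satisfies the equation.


The equation is x³ - 10y³ = -17. For fixed y, x³ = 10·y³ − 17, so a solution requires the RHS to be a perfect cube.
Strategy: iterate y from -50 to 50, compute RHS = 10·y³ − 17, and check whether it is a (positive or negative) perfect cube.
Check small values of y:
  y = 0: RHS = -17 is not a perfect cube.
  y = 1: RHS = -7 is not a perfect cube.
  y = -1: RHS = -27 = (-3)³ ⇒ x = -3 works.
  y = 2: RHS = 63 is not a perfect cube.
  y = -2: RHS = -97 is not a perfect cube.
  y = 3: RHS = 253 is not a perfect cube.
  y = -3: RHS = -287 is not a perfect cube.
Continuing the search up to |y| = 50 finds no further solutions beyond those listed.
Collected solutions: (-3, -1).

Solutions (with |y| ≤ 50): (-3, -1).


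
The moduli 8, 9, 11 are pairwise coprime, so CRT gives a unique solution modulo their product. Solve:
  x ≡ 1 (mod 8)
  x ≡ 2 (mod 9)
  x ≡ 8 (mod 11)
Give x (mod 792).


Moduli 8, 9, 11 are pairwise coprime; by CRT there is a unique solution modulo M = 8 · 9 · 11 = 792.
Solve pairwise, accumulating the modulus:
  Start with x ≡ 1 (mod 8).
  Combine with x ≡ 2 (mod 9): since gcd(8, 9) = 1, we get a unique residue mod 72.
    Write x = 1 + 8·t and substitute into x ≡ 2 (mod 9): 8·t ≡ 2 − 1 = 1 (mod 9).
    The inverse of 8 mod 9 is 8 (since 8·8 = 64 = 7·9 + 1), so t ≡ 8·1 = 8 ≡ 8 (mod 9).
    Then x = 1 + 8·8 = 65, valid modulo lcm(8, 9) = 72: x ≡ 65 (mod 72).
  Combine with x ≡ 8 (mod 11): since gcd(72, 11) = 1, we get a unique residue mod 792.
    Write x = 65 + 72·t and substitute into x ≡ 8 (mod 11): 72·t ≡ 8 − 65 = -57 (mod 11).
    Reduce coefficients mod 11: 6·t ≡ 9 (mod 11).
    The inverse of 6 mod 11 is 2 (since 6·2 = 12 = 1·11 + 1), so t ≡ 2·9 = 18 ≡ 7 (mod 11).
    Then x = 65 + 72·7 = 569, valid modulo lcm(72, 11) = 792: x ≡ 569 (mod 792).
Verify: 569 mod 8 = 1 ✓, 569 mod 9 = 2 ✓, 569 mod 11 = 8 ✓.

x ≡ 569 (mod 792).


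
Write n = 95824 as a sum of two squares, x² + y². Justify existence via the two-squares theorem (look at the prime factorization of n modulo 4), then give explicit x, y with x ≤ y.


Step 1: Factor n = 95824 = 2^4 · 53 · 113.
Step 2: Check the mod-4 condition on each prime factor: 2 = 2 (special); 53 ≡ 1 (mod 4), exponent 1; 113 ≡ 1 (mod 4), exponent 1.
All primes ≡ 3 (mod 4) appear to even exponent (or don't appear), so by the two-squares theorem n IS expressible as a sum of two squares.
Step 3: Build a representation. Group n = k² · m with k = 4 and m = 53 · 113 = 5989 (a product of primes ≡ 1 (mod 4)); a representation of m scales to one of n via (k·x)² + (k·y)² = k²(x² + y²). Each prime p ≡ 1 (mod 4) is itself a sum of two squares; find a² by testing p − a² for a perfect square:
  53: 53 − 1² = 52, 53 − 2² = 49 = 7² ⇒ 53 = 2² + 7².
  113: 113 − 1² = 112, 113 − 2² = 109, 113 − 3² = 104, 113 − 4² = 97, 113 − 5² = 88, 113 − 6² = 77, 113 − 7² = 64 = 8² ⇒ 113 = 7² + 8².
  Combine using the Brahmagupta–Fibonacci identity (a² + b²)(c² + d²) = (ac − bd)² + (ad + bc)² = (ac + bd)² + (ad − bc)²:
  53 · 113 = 5989: from (2² + 7²)(7² + 8²), take (2·7 − 7·8, 2·8 + 7·7) = (14 − 56, 16 + 49) = (-42, 65); dropping signs (only squares matter) gives (42, 65); check 42² + 65² = 1764 + 4225 = 5989 ✓.
  Scale by k = 4: (4·42, 4·65) = (168, 260).
Step 4: Order so x ≤ y and verify: 168² + 260² = 28224 + 67600 = 95824 = n. ✓

n = 95824 = 168² + 260² (one valid representation with x ≤ y).


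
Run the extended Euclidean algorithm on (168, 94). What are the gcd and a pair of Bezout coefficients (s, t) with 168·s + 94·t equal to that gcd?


Euclidean algorithm on (168, 94) — divide until remainder is 0:
  168 = 1 · 94 + 74
  94 = 1 · 74 + 20
  74 = 3 · 20 + 14
  20 = 1 · 14 + 6
  14 = 2 · 6 + 2
  6 = 3 · 2 + 0
gcd(168, 94) = 2.
Track Bezout coefficients alongside the remainders: start with r₀ = 168 = a·1 + b·0 (s = 1, t = 0) and r₁ = 94 = a·0 + b·1 (s = 0, t = 1); each new remainder r_{k+1} = r_{k-1} − q_k·r_k inherits s_{k+1} = s_{k-1} − q_k·s_k, t_{k+1} = t_{k-1} − q_k·t_k, so r_k = a·s_k + b·t_k at every step:
  q = 1: r = 74, s = 1 − 1·0 = 1, t = 0 − 1·1 = -1  (check: 168·1 + 94·(-1) = 74)
  q = 1: r = 20, s = 0 − 1·1 = -1, t = 1 − 1·(-1) = 2  (check: 168·(-1) + 94·2 = 20)
  q = 3: r = 14, s = 1 − 3·(-1) = 4, t = -1 − 3·2 = -7  (check: 168·4 + 94·(-7) = 14)
  q = 1: r = 6, s = -1 − 1·4 = -5, t = 2 − 1·(-7) = 9  (check: 168·(-5) + 94·9 = 6)
  q = 2: r = 2, s = 4 − 2·(-5) = 14, t = -7 − 2·9 = -25  (check: 168·14 + 94·(-25) = 2)
The row with r = 2 (the gcd) gives the Bezout coefficients s = 14, t = -25.
Result: 168 · (14) + 94 · (-25) = 2.

gcd(168, 94) = 2; s = 14, t = -25 (check: 168·14 + 94·(-25) = 2).


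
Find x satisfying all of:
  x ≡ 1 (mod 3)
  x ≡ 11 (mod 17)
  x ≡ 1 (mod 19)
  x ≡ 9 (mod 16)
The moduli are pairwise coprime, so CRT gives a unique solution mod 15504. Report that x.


Product of moduli M = 3 · 17 · 19 · 16 = 15504.
Merge one congruence at a time:
  Start: x ≡ 1 (mod 3).
  Combine with x ≡ 11 (mod 17); new modulus lcm = 51.
    Write x = 1 + 3·t and substitute into x ≡ 11 (mod 17): 3·t ≡ 11 − 1 = 10 (mod 17).
    The inverse of 3 mod 17 is 6 (since 3·6 = 18 = 1·17 + 1), so t ≡ 6·10 = 60 ≡ 9 (mod 17).
    Then x = 1 + 3·9 = 28, valid modulo lcm(3, 17) = 51: x ≡ 28 (mod 51).
  Combine with x ≡ 1 (mod 19); new modulus lcm = 969.
    Write x = 28 + 51·t and substitute into x ≡ 1 (mod 19): 51·t ≡ 1 − 28 = -27 (mod 19).
    Reduce coefficients mod 19: 13·t ≡ 11 (mod 19).
    The inverse of 13 mod 19 is 3 (since 13·3 = 39 = 2·19 + 1), so t ≡ 3·11 = 33 ≡ 14 (mod 19).
    Then x = 28 + 51·14 = 742, valid modulo lcm(51, 19) = 969: x ≡ 742 (mod 969).
  Combine with x ≡ 9 (mod 16); new modulus lcm = 15504.
    Write x = 742 + 969·t and substitute into x ≡ 9 (mod 16): 969·t ≡ 9 − 742 = -733 (mod 16).
    Reduce coefficients mod 16: 9·t ≡ 3 (mod 16).
    The inverse of 9 mod 16 is 9 (since 9·9 = 81 = 5·16 + 1), so t ≡ 9·3 = 27 ≡ 11 (mod 16).
    Then x = 742 + 969·11 = 11401, valid modulo lcm(969, 16) = 15504: x ≡ 11401 (mod 15504).
Verify against each original: 11401 mod 3 = 1, 11401 mod 17 = 11, 11401 mod 19 = 1, 11401 mod 16 = 9.

x ≡ 11401 (mod 15504).


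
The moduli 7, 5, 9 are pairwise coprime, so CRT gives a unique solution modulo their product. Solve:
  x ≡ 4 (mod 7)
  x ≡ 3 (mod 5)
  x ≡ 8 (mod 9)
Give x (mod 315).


Moduli 7, 5, 9 are pairwise coprime; by CRT there is a unique solution modulo M = 7 · 5 · 9 = 315.
Solve pairwise, accumulating the modulus:
  Start with x ≡ 4 (mod 7).
  Combine with x ≡ 3 (mod 5): since gcd(7, 5) = 1, we get a unique residue mod 35.
    Write x = 4 + 7·t and substitute into x ≡ 3 (mod 5): 7·t ≡ 3 − 4 = -1 (mod 5).
    Reduce coefficients mod 5: 2·t ≡ 4 (mod 5).
    The inverse of 2 mod 5 is 3 (since 2·3 = 6 = 1·5 + 1), so t ≡ 3·4 = 12 ≡ 2 (mod 5).
    Then x = 4 + 7·2 = 18, valid modulo lcm(7, 5) = 35: x ≡ 18 (mod 35).
  Combine with x ≡ 8 (mod 9): since gcd(35, 9) = 1, we get a unique residue mod 315.
    Write x = 18 + 35·t and substitute into x ≡ 8 (mod 9): 35·t ≡ 8 − 18 = -10 (mod 9).
    Reduce coefficients mod 9: 8·t ≡ 8 (mod 9).
    The inverse of 8 mod 9 is 8 (since 8·8 = 64 = 7·9 + 1), so t ≡ 8·8 = 64 ≡ 1 (mod 9).
    Then x = 18 + 35·1 = 53, valid modulo lcm(35, 9) = 315: x ≡ 53 (mod 315).
Verify: 53 mod 7 = 4 ✓, 53 mod 5 = 3 ✓, 53 mod 9 = 8 ✓.

x ≡ 53 (mod 315).


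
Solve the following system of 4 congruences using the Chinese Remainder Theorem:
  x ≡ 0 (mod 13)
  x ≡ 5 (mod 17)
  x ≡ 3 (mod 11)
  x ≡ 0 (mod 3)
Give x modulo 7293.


Product of moduli M = 13 · 17 · 11 · 3 = 7293.
Merge one congruence at a time:
  Start: x ≡ 0 (mod 13).
  Combine with x ≡ 5 (mod 17); new modulus lcm = 221.
    Write x = 0 + 13·t and substitute into x ≡ 5 (mod 17): 13·t ≡ 5 − 0 = 5 (mod 17).
    The inverse of 13 mod 17 is 4 (since 13·4 = 52 = 3·17 + 1), so t ≡ 4·5 = 20 ≡ 3 (mod 17).
    Then x = 0 + 13·3 = 39, valid modulo lcm(13, 17) = 221: x ≡ 39 (mod 221).
  Combine with x ≡ 3 (mod 11); new modulus lcm = 2431.
    Write x = 39 + 221·t and substitute into x ≡ 3 (mod 11): 221·t ≡ 3 − 39 = -36 (mod 11).
    Reduce coefficients mod 11: 1·t ≡ 8 (mod 11).
    So t ≡ 8 (mod 11).
    Then x = 39 + 221·8 = 1807, valid modulo lcm(221, 11) = 2431: x ≡ 1807 (mod 2431).
  Combine with x ≡ 0 (mod 3); new modulus lcm = 7293.
    Write x = 1807 + 2431·t and substitute into x ≡ 0 (mod 3): 2431·t ≡ 0 − 1807 = -1807 (mod 3).
    Reduce coefficients mod 3: 1·t ≡ 2 (mod 3).
    So t ≡ 2 (mod 3).
    Then x = 1807 + 2431·2 = 6669, valid modulo lcm(2431, 3) = 7293: x ≡ 6669 (mod 7293).
Verify against each original: 6669 mod 13 = 0, 6669 mod 17 = 5, 6669 mod 11 = 3, 6669 mod 3 = 0.

x ≡ 6669 (mod 7293).


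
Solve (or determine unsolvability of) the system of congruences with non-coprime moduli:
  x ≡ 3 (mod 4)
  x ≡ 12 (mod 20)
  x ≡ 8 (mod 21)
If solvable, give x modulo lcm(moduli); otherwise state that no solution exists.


Moduli 4, 20, 21 are not pairwise coprime, so CRT works modulo lcm(m_i) when all pairwise compatibility conditions hold.
Pairwise compatibility: gcd(m_i, m_j) must divide a_i - a_j for every pair.
Merge one congruence at a time:
  Start: x ≡ 3 (mod 4).
  Combine with x ≡ 12 (mod 20): gcd(4, 20) = 4, and 12 - 3 = 9 is NOT divisible by 4.
    ⇒ system is inconsistent (no integer solution).

No solution (the system is inconsistent).


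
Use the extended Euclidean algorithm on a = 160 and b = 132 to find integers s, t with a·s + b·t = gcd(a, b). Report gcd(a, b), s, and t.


Euclidean algorithm on (160, 132) — divide until remainder is 0:
  160 = 1 · 132 + 28
  132 = 4 · 28 + 20
  28 = 1 · 20 + 8
  20 = 2 · 8 + 4
  8 = 2 · 4 + 0
gcd(160, 132) = 4.
Track Bezout coefficients alongside the remainders: start with r₀ = 160 = a·1 + b·0 (s = 1, t = 0) and r₁ = 132 = a·0 + b·1 (s = 0, t = 1); each new remainder r_{k+1} = r_{k-1} − q_k·r_k inherits s_{k+1} = s_{k-1} − q_k·s_k, t_{k+1} = t_{k-1} − q_k·t_k, so r_k = a·s_k + b·t_k at every step:
  q = 1: r = 28, s = 1 − 1·0 = 1, t = 0 − 1·1 = -1  (check: 160·1 + 132·(-1) = 28)
  q = 4: r = 20, s = 0 − 4·1 = -4, t = 1 − 4·(-1) = 5  (check: 160·(-4) + 132·5 = 20)
  q = 1: r = 8, s = 1 − 1·(-4) = 5, t = -1 − 1·5 = -6  (check: 160·5 + 132·(-6) = 8)
  q = 2: r = 4, s = -4 − 2·5 = -14, t = 5 − 2·(-6) = 17  (check: 160·(-14) + 132·17 = 4)
The row with r = 4 (the gcd) gives the Bezout coefficients s = -14, t = 17.
Result: 160 · (-14) + 132 · (17) = 4.

gcd(160, 132) = 4; s = -14, t = 17 (check: 160·(-14) + 132·17 = 4).


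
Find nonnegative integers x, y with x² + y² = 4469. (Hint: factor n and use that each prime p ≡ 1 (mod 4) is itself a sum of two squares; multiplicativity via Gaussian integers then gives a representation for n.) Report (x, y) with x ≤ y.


Step 1: Factor n = 4469 = 41 · 109.
Step 2: Check the mod-4 condition on each prime factor: 41 ≡ 1 (mod 4), exponent 1; 109 ≡ 1 (mod 4), exponent 1.
All primes ≡ 3 (mod 4) appear to even exponent (or don't appear), so by the two-squares theorem n IS expressible as a sum of two squares.
Step 3: Build a representation. Here n = 41 · 109 is a product of primes ≡ 1 (mod 4). Each prime p ≡ 1 (mod 4) is itself a sum of two squares; find a² by testing p − a² for a perfect square:
  41: 41 − 1² = 40, 41 − 2² = 37, 41 − 3² = 32, 41 − 4² = 25 = 5² ⇒ 41 = 4² + 5².
  109: 109 − 1² = 108, 109 − 2² = 105, 109 − 3² = 100 = 10² ⇒ 109 = 3² + 10².
  Combine using the Brahmagupta–Fibonacci identity (a² + b²)(c² + d²) = (ac − bd)² + (ad + bc)² = (ac + bd)² + (ad − bc)²:
  41 · 109 = 4469: from (4² + 5²)(3² + 10²), take (4·3 − 5·10, 4·10 + 5·3) = (12 − 50, 40 + 15) = (-38, 55); dropping signs (only squares matter) gives (38, 55); check 38² + 55² = 1444 + 3025 = 4469 ✓.
Step 4: Order so x ≤ y and verify: 38² + 55² = 1444 + 3025 = 4469 = n. ✓

n = 4469 = 38² + 55² (one valid representation with x ≤ y).


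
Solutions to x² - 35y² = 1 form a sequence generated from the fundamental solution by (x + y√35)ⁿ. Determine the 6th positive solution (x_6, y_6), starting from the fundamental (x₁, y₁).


Step 1: Find the fundamental solution (x₁, y₁) of x² - 35y² = 1.
  Expand √35 as a continued fraction. a₀ = ⌊√35⌋ = 5; iterate m_{k+1} = d_k·a_k − m_k, d_{k+1} = (35 − m_{k+1}²)/d_k, a_{k+1} = ⌊(a₀ + m_{k+1})/d_{k+1}⌋ (starting m₀ = 0, d₀ = 1), with convergents p_k = a_k·p_{k-1} + p_{k-2}, q_k = a_k·q_{k-1} + q_{k-2} (p₋₁ = 1, q₋₁ = 0):
  k = 0: a₀ = 5; p₀/q₀ = 5/1; p₀² − 35·q₀² = 25 − 35 = -10.
  k = 1: m = 5, d = 10, a = ⌊(5 + 5)/10⌋ = 1; p/q = (1·5 + 1)/(1·1 + 0) = 6/1; p² − 35·q² = 36 − 35 = 1.
  The first convergent with p² − 35·q² = 1 gives the fundamental solution (x₁, y₁) = (6, 1).
Step 2: Apply the recurrence (x_{n+1}, y_{n+1}) = (x₁x_n + 35y₁y_n, x₁y_n + y₁x_n) repeatedly.
  From (x_1, y_1) = (6, 1): x_2 = 6·6 + 35·1·1 = 71; y_2 = 6·1 + 1·6 = 12.
  From (x_2, y_2) = (71, 12): x_3 = 6·71 + 35·1·12 = 846; y_3 = 6·12 + 1·71 = 143.
  From (x_3, y_3) = (846, 143): x_4 = 6·846 + 35·1·143 = 10081; y_4 = 6·143 + 1·846 = 1704.
  From (x_4, y_4) = (10081, 1704): x_5 = 6·10081 + 35·1·1704 = 120126; y_5 = 6·1704 + 1·10081 = 20305.
  From (x_5, y_5) = (120126, 20305): x_6 = 6·120126 + 35·1·20305 = 1431431; y_6 = 6·20305 + 1·120126 = 241956.
Step 3: Verify x_6² - 35·y_6² = 2048994707761 - 2048994707760 = 1 (should be 1). ✓

(x_1, y_1) = (6, 1); (x_6, y_6) = (1431431, 241956).


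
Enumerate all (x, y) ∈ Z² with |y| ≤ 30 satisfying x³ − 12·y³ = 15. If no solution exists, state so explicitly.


The equation is x³ - 12y³ = 15. For fixed y, x³ = 12·y³ + 15, so a solution requires the RHS to be a perfect cube.
Strategy: iterate y from -30 to 30, compute RHS = 12·y³ + 15, and check whether it is a (positive or negative) perfect cube.
Check small values of y:
  y = 0: RHS = 15 is not a perfect cube.
  y = 1: RHS = 27 = (3)³ ⇒ x = 3 works.
  y = -1: RHS = 3 is not a perfect cube.
  y = 2: RHS = 111 is not a perfect cube.
  y = -2: RHS = -81 is not a perfect cube.
  y = 3: RHS = 339 is not a perfect cube.
  y = -3: RHS = -309 is not a perfect cube.
Continuing the search up to |y| = 30 finds no further solutions beyond those listed.
Collected solutions: (3, 1).

Solutions (with |y| ≤ 30): (3, 1).


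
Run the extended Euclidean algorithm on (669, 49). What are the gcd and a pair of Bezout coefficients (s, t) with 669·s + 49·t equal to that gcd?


Euclidean algorithm on (669, 49) — divide until remainder is 0:
  669 = 13 · 49 + 32
  49 = 1 · 32 + 17
  32 = 1 · 17 + 15
  17 = 1 · 15 + 2
  15 = 7 · 2 + 1
  2 = 2 · 1 + 0
gcd(669, 49) = 1.
Track Bezout coefficients alongside the remainders: start with r₀ = 669 = a·1 + b·0 (s = 1, t = 0) and r₁ = 49 = a·0 + b·1 (s = 0, t = 1); each new remainder r_{k+1} = r_{k-1} − q_k·r_k inherits s_{k+1} = s_{k-1} − q_k·s_k, t_{k+1} = t_{k-1} − q_k·t_k, so r_k = a·s_k + b·t_k at every step:
  q = 13: r = 32, s = 1 − 13·0 = 1, t = 0 − 13·1 = -13  (check: 669·1 + 49·(-13) = 32)
  q = 1: r = 17, s = 0 − 1·1 = -1, t = 1 − 1·(-13) = 14  (check: 669·(-1) + 49·14 = 17)
  q = 1: r = 15, s = 1 − 1·(-1) = 2, t = -13 − 1·14 = -27  (check: 669·2 + 49·(-27) = 15)
  q = 1: r = 2, s = -1 − 1·2 = -3, t = 14 − 1·(-27) = 41  (check: 669·(-3) + 49·41 = 2)
  q = 7: r = 1, s = 2 − 7·(-3) = 23, t = -27 − 7·41 = -314  (check: 669·23 + 49·(-314) = 1)
The row with r = 1 (the gcd) gives the Bezout coefficients s = 23, t = -314.
Result: 669 · (23) + 49 · (-314) = 1.

gcd(669, 49) = 1; s = 23, t = -314 (check: 669·23 + 49·(-314) = 1).


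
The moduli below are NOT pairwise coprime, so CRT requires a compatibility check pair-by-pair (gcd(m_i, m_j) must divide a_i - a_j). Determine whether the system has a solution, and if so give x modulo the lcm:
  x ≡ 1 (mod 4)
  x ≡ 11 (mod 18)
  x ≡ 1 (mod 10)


Moduli 4, 18, 10 are not pairwise coprime, so CRT works modulo lcm(m_i) when all pairwise compatibility conditions hold.
Pairwise compatibility: gcd(m_i, m_j) must divide a_i - a_j for every pair.
Merge one congruence at a time:
  Start: x ≡ 1 (mod 4).
  Combine with x ≡ 11 (mod 18): gcd(4, 18) = 2; 11 - 1 = 10, which IS divisible by 2, so compatible.
    Write x = 1 + 4·t and substitute into x ≡ 11 (mod 18): 4·t ≡ 11 − 1 = 10 (mod 18).
    Divide the congruence (and modulus) by g = 2: 2·t ≡ 5 (mod 9).
    The inverse of 2 mod 9 is 5 (since 2·5 = 10 = 1·9 + 1), so t ≡ 5·5 = 25 ≡ 7 (mod 9).
    Then x = 1 + 4·7 = 29, valid modulo lcm(4, 18) = 36: x ≡ 29 (mod 36).
  Combine with x ≡ 1 (mod 10): gcd(36, 10) = 2; 1 - 29 = -28, which IS divisible by 2, so compatible.
    Write x = 29 + 36·t and substitute into x ≡ 1 (mod 10): 36·t ≡ 1 − 29 = -28 (mod 10).
    Divide the congruence (and modulus) by g = 2: 18·t ≡ -14 (mod 5).
    Reduce coefficients mod 5: 3·t ≡ 1 (mod 5).
    The inverse of 3 mod 5 is 2 (since 3·2 = 6 = 1·5 + 1), so t ≡ 2·1 = 2 ≡ 2 (mod 5).
    Then x = 29 + 36·2 = 101, valid modulo lcm(36, 10) = 180: x ≡ 101 (mod 180).
Verify: 101 mod 4 = 1, 101 mod 18 = 11, 101 mod 10 = 1.

x ≡ 101 (mod 180).
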